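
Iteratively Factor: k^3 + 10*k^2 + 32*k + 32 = (k + 4)*(k^2 + 6*k + 8) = (k + 2)*(k + 4)*(k + 4)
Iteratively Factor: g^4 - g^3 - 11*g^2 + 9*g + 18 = (g + 3)*(g^3 - 4*g^2 + g + 6) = (g - 2)*(g + 3)*(g^2 - 2*g - 3) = (g - 2)*(g + 1)*(g + 3)*(g - 3)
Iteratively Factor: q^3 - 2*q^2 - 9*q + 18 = (q - 2)*(q^2 - 9) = (q - 2)*(q + 3)*(q - 3)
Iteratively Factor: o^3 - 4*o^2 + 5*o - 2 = (o - 1)*(o^2 - 3*o + 2) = (o - 1)^2*(o - 2)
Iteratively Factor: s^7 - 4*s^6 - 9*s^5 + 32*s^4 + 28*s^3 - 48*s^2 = (s)*(s^6 - 4*s^5 - 9*s^4 + 32*s^3 + 28*s^2 - 48*s) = s*(s + 2)*(s^5 - 6*s^4 + 3*s^3 + 26*s^2 - 24*s) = s*(s - 3)*(s + 2)*(s^4 - 3*s^3 - 6*s^2 + 8*s) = s*(s - 3)*(s - 1)*(s + 2)*(s^3 - 2*s^2 - 8*s) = s^2*(s - 3)*(s - 1)*(s + 2)*(s^2 - 2*s - 8) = s^2*(s - 4)*(s - 3)*(s - 1)*(s + 2)*(s + 2)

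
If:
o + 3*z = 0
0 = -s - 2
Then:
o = -3*z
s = -2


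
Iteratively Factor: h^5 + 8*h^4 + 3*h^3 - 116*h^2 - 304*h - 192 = (h + 4)*(h^4 + 4*h^3 - 13*h^2 - 64*h - 48) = (h + 4)^2*(h^3 - 13*h - 12) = (h - 4)*(h + 4)^2*(h^2 + 4*h + 3) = (h - 4)*(h + 1)*(h + 4)^2*(h + 3)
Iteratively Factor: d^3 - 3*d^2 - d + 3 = (d + 1)*(d^2 - 4*d + 3) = (d - 3)*(d + 1)*(d - 1)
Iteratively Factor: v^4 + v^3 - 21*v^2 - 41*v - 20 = (v + 1)*(v^3 - 21*v - 20) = (v + 1)^2*(v^2 - v - 20) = (v - 5)*(v + 1)^2*(v + 4)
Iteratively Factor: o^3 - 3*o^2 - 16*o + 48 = (o - 3)*(o^2 - 16) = (o - 4)*(o - 3)*(o + 4)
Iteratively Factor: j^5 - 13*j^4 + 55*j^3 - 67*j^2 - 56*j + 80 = (j + 1)*(j^4 - 14*j^3 + 69*j^2 - 136*j + 80) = (j - 4)*(j + 1)*(j^3 - 10*j^2 + 29*j - 20) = (j - 4)^2*(j + 1)*(j^2 - 6*j + 5) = (j - 4)^2*(j - 1)*(j + 1)*(j - 5)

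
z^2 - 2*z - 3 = (z - 3)*(z + 1)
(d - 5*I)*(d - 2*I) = d^2 - 7*I*d - 10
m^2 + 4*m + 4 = (m + 2)^2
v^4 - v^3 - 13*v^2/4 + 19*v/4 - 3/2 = (v - 3/2)*(v - 1)*(v - 1/2)*(v + 2)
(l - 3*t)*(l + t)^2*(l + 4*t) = l^4 + 3*l^3*t - 9*l^2*t^2 - 23*l*t^3 - 12*t^4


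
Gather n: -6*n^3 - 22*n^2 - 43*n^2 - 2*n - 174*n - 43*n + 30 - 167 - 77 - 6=-6*n^3 - 65*n^2 - 219*n - 220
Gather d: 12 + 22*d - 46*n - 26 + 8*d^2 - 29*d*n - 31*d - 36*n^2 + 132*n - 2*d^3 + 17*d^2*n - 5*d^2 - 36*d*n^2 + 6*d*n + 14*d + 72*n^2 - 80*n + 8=-2*d^3 + d^2*(17*n + 3) + d*(-36*n^2 - 23*n + 5) + 36*n^2 + 6*n - 6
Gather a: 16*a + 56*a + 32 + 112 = 72*a + 144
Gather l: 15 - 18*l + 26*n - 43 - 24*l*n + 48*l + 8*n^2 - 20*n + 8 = l*(30 - 24*n) + 8*n^2 + 6*n - 20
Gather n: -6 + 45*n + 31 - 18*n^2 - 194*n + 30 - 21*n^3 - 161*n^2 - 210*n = -21*n^3 - 179*n^2 - 359*n + 55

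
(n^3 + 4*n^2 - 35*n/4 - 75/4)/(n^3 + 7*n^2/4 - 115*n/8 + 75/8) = 2*(2*n + 3)/(4*n - 3)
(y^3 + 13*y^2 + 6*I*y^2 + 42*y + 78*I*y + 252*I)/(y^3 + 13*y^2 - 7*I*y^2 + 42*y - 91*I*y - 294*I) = (y + 6*I)/(y - 7*I)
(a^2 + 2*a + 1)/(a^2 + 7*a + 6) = (a + 1)/(a + 6)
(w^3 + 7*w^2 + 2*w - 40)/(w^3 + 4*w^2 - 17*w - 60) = (w^2 + 2*w - 8)/(w^2 - w - 12)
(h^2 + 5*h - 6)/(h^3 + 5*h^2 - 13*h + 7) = (h + 6)/(h^2 + 6*h - 7)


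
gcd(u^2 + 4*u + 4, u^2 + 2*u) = u + 2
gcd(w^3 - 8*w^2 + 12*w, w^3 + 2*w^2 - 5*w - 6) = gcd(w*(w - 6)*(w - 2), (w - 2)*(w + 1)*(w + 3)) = w - 2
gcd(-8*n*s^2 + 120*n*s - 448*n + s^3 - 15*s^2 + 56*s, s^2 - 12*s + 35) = s - 7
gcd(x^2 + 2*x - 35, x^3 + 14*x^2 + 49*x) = x + 7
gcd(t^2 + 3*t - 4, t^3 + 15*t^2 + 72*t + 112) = t + 4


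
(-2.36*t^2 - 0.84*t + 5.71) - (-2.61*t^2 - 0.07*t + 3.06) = 0.25*t^2 - 0.77*t + 2.65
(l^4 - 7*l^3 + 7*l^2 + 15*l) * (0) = 0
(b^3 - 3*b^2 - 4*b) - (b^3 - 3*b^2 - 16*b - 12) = 12*b + 12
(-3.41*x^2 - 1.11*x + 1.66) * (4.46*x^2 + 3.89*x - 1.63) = -15.2086*x^4 - 18.2155*x^3 + 8.644*x^2 + 8.2667*x - 2.7058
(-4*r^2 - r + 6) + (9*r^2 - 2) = 5*r^2 - r + 4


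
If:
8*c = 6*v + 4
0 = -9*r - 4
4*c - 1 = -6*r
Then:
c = 11/12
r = -4/9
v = 5/9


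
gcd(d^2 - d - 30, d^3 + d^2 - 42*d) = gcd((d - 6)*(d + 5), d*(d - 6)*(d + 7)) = d - 6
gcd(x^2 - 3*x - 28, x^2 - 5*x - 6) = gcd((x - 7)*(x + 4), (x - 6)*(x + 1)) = 1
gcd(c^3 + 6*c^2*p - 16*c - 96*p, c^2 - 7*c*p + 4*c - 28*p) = c + 4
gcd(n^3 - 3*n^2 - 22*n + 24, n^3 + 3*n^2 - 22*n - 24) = 1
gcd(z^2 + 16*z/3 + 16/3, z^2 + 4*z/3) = z + 4/3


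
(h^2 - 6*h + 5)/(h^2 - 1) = (h - 5)/(h + 1)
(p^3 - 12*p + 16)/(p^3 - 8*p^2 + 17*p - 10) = (p^2 + 2*p - 8)/(p^2 - 6*p + 5)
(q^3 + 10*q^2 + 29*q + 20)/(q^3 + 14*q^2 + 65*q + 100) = (q + 1)/(q + 5)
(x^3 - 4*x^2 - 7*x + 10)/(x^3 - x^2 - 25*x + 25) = (x + 2)/(x + 5)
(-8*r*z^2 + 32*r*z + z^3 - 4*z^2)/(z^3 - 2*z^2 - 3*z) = (8*r*z - 32*r - z^2 + 4*z)/(-z^2 + 2*z + 3)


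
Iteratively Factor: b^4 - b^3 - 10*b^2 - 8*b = (b - 4)*(b^3 + 3*b^2 + 2*b) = (b - 4)*(b + 1)*(b^2 + 2*b) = b*(b - 4)*(b + 1)*(b + 2)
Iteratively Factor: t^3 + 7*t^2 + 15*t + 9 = (t + 1)*(t^2 + 6*t + 9) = (t + 1)*(t + 3)*(t + 3)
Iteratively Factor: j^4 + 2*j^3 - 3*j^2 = (j)*(j^3 + 2*j^2 - 3*j) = j^2*(j^2 + 2*j - 3) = j^2*(j + 3)*(j - 1)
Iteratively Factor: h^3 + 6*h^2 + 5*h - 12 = (h + 3)*(h^2 + 3*h - 4) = (h + 3)*(h + 4)*(h - 1)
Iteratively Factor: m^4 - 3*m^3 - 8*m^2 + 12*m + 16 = (m - 2)*(m^3 - m^2 - 10*m - 8) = (m - 4)*(m - 2)*(m^2 + 3*m + 2) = (m - 4)*(m - 2)*(m + 2)*(m + 1)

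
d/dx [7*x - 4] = 7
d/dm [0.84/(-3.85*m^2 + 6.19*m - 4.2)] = (6.468*m - 5.1996)/(3.85*m^2 - 6.19*m + 4.2)^2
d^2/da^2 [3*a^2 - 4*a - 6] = 6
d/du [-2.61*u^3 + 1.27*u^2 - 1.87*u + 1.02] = -7.83*u^2 + 2.54*u - 1.87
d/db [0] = 0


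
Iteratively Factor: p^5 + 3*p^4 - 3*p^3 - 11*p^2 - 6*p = (p + 1)*(p^4 + 2*p^3 - 5*p^2 - 6*p) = (p + 1)*(p + 3)*(p^3 - p^2 - 2*p) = (p - 2)*(p + 1)*(p + 3)*(p^2 + p) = (p - 2)*(p + 1)^2*(p + 3)*(p)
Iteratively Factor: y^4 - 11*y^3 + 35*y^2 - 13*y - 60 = (y + 1)*(y^3 - 12*y^2 + 47*y - 60) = (y - 5)*(y + 1)*(y^2 - 7*y + 12) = (y - 5)*(y - 4)*(y + 1)*(y - 3)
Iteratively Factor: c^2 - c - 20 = (c - 5)*(c + 4)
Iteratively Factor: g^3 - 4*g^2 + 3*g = (g)*(g^2 - 4*g + 3) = g*(g - 1)*(g - 3)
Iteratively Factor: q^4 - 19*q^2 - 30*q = (q - 5)*(q^3 + 5*q^2 + 6*q) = q*(q - 5)*(q^2 + 5*q + 6) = q*(q - 5)*(q + 2)*(q + 3)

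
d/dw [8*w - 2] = 8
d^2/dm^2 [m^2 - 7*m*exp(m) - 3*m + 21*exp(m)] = -7*m*exp(m) + 7*exp(m) + 2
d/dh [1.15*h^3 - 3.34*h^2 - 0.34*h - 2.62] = 3.45*h^2 - 6.68*h - 0.34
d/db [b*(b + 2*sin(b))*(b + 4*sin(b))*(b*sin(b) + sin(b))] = b*(b + 1)*(b + 2*sin(b))*(4*cos(b) + 1)*sin(b) + b*(b + 1)*(b + 4*sin(b))*(2*cos(b) + 1)*sin(b) + b*(b + 2*sin(b))*(b + 4*sin(b))*(b*cos(b) + sqrt(2)*sin(b + pi/4)) + (b + 1)*(b + 2*sin(b))*(b + 4*sin(b))*sin(b)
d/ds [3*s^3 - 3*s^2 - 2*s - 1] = 9*s^2 - 6*s - 2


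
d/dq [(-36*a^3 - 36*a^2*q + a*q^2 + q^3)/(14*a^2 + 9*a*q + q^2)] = (-180*a^4 + 100*a^3*q + 87*a^2*q^2 + 18*a*q^3 + q^4)/(196*a^4 + 252*a^3*q + 109*a^2*q^2 + 18*a*q^3 + q^4)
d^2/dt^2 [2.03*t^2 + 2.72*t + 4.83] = 4.06000000000000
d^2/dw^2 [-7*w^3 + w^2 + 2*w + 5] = 2 - 42*w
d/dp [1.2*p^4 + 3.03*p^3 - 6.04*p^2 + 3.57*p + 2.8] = 4.8*p^3 + 9.09*p^2 - 12.08*p + 3.57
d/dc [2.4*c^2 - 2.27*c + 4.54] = 4.8*c - 2.27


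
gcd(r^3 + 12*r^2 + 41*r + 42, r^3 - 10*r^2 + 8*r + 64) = r + 2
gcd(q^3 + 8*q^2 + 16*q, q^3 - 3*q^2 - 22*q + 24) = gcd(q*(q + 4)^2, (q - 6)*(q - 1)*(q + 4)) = q + 4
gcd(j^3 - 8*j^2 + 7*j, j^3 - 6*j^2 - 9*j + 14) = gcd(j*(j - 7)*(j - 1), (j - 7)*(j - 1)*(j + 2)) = j^2 - 8*j + 7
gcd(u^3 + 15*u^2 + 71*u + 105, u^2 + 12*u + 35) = u^2 + 12*u + 35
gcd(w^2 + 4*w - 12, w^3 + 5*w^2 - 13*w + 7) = 1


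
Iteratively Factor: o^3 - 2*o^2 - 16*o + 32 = (o + 4)*(o^2 - 6*o + 8) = (o - 2)*(o + 4)*(o - 4)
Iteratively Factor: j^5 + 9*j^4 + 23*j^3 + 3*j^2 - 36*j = (j + 3)*(j^4 + 6*j^3 + 5*j^2 - 12*j) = (j - 1)*(j + 3)*(j^3 + 7*j^2 + 12*j) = j*(j - 1)*(j + 3)*(j^2 + 7*j + 12) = j*(j - 1)*(j + 3)^2*(j + 4)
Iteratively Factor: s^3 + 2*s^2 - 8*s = (s)*(s^2 + 2*s - 8) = s*(s + 4)*(s - 2)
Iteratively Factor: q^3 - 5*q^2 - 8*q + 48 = (q + 3)*(q^2 - 8*q + 16) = (q - 4)*(q + 3)*(q - 4)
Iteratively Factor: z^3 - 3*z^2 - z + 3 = (z - 1)*(z^2 - 2*z - 3) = (z - 3)*(z - 1)*(z + 1)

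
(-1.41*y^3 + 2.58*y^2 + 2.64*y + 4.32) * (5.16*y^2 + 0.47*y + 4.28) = -7.2756*y^5 + 12.6501*y^4 + 8.8002*y^3 + 34.5744*y^2 + 13.3296*y + 18.4896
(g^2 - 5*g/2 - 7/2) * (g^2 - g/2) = g^4 - 3*g^3 - 9*g^2/4 + 7*g/4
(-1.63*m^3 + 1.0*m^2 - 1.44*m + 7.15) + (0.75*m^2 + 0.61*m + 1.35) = -1.63*m^3 + 1.75*m^2 - 0.83*m + 8.5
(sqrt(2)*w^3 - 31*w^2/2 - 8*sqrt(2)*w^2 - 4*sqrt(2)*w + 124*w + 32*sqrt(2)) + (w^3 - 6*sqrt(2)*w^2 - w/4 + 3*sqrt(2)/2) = w^3 + sqrt(2)*w^3 - 14*sqrt(2)*w^2 - 31*w^2/2 - 4*sqrt(2)*w + 495*w/4 + 67*sqrt(2)/2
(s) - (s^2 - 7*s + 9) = -s^2 + 8*s - 9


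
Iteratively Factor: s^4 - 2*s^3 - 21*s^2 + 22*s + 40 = (s + 1)*(s^3 - 3*s^2 - 18*s + 40) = (s - 2)*(s + 1)*(s^2 - s - 20) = (s - 5)*(s - 2)*(s + 1)*(s + 4)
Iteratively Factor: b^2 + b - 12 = (b - 3)*(b + 4)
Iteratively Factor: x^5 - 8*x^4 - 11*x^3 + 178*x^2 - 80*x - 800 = (x - 5)*(x^4 - 3*x^3 - 26*x^2 + 48*x + 160) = (x - 5)^2*(x^3 + 2*x^2 - 16*x - 32) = (x - 5)^2*(x + 4)*(x^2 - 2*x - 8) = (x - 5)^2*(x - 4)*(x + 4)*(x + 2)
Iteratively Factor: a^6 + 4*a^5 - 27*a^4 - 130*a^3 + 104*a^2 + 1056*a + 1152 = (a - 4)*(a^5 + 8*a^4 + 5*a^3 - 110*a^2 - 336*a - 288) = (a - 4)^2*(a^4 + 12*a^3 + 53*a^2 + 102*a + 72) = (a - 4)^2*(a + 3)*(a^3 + 9*a^2 + 26*a + 24) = (a - 4)^2*(a + 3)*(a + 4)*(a^2 + 5*a + 6) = (a - 4)^2*(a + 3)^2*(a + 4)*(a + 2)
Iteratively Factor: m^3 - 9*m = (m - 3)*(m^2 + 3*m) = m*(m - 3)*(m + 3)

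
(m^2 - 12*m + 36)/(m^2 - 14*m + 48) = (m - 6)/(m - 8)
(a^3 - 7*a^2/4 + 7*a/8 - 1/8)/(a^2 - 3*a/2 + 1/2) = a - 1/4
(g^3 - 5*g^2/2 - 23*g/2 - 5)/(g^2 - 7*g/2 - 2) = (g^2 - 3*g - 10)/(g - 4)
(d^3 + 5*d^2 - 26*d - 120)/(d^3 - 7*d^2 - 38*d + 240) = (d + 4)/(d - 8)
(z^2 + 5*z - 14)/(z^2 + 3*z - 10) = (z + 7)/(z + 5)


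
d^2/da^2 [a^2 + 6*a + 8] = 2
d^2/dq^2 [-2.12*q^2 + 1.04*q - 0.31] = -4.24000000000000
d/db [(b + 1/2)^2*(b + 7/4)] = (b + 1/2)*(3*b + 4)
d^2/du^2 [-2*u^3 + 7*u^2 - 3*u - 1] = 14 - 12*u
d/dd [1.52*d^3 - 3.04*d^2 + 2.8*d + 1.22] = 4.56*d^2 - 6.08*d + 2.8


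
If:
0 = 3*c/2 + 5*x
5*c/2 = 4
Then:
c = 8/5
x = -12/25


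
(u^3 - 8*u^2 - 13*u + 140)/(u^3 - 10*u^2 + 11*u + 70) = (u + 4)/(u + 2)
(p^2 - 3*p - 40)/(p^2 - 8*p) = (p + 5)/p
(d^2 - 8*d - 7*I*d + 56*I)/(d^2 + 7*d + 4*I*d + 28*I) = (d^2 - d*(8 + 7*I) + 56*I)/(d^2 + d*(7 + 4*I) + 28*I)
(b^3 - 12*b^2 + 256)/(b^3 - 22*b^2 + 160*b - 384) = (b + 4)/(b - 6)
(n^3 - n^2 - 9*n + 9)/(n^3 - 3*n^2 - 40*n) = (-n^3 + n^2 + 9*n - 9)/(n*(-n^2 + 3*n + 40))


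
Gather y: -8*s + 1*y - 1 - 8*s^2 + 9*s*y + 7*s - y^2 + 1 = -8*s^2 - s - y^2 + y*(9*s + 1)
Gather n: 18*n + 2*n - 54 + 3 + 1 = 20*n - 50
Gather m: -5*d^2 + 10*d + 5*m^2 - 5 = -5*d^2 + 10*d + 5*m^2 - 5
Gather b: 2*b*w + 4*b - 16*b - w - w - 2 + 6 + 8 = b*(2*w - 12) - 2*w + 12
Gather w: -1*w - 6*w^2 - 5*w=-6*w^2 - 6*w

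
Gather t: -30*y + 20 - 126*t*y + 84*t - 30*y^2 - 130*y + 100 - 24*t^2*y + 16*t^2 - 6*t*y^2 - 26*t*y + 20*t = t^2*(16 - 24*y) + t*(-6*y^2 - 152*y + 104) - 30*y^2 - 160*y + 120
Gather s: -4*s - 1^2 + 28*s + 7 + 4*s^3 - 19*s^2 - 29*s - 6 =4*s^3 - 19*s^2 - 5*s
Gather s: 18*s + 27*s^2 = 27*s^2 + 18*s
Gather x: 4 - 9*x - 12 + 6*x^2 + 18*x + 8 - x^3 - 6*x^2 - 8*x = -x^3 + x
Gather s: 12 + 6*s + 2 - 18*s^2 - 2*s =-18*s^2 + 4*s + 14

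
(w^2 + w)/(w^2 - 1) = w/(w - 1)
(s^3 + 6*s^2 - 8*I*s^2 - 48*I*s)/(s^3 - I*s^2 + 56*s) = (s + 6)/(s + 7*I)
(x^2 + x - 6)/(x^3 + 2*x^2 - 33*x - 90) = (x - 2)/(x^2 - x - 30)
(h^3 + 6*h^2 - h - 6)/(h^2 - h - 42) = (h^2 - 1)/(h - 7)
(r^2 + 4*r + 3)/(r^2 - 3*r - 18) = (r + 1)/(r - 6)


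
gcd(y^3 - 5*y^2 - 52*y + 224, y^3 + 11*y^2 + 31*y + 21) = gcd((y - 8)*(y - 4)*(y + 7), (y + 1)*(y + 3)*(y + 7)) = y + 7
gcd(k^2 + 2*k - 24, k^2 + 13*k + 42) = k + 6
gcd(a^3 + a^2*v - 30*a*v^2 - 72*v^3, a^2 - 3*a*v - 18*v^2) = -a^2 + 3*a*v + 18*v^2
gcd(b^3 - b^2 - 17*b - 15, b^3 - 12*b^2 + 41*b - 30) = b - 5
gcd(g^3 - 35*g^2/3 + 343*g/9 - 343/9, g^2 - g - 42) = g - 7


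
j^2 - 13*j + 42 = (j - 7)*(j - 6)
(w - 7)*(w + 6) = w^2 - w - 42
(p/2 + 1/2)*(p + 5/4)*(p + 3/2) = p^3/2 + 15*p^2/8 + 37*p/16 + 15/16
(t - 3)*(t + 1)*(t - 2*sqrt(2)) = t^3 - 2*sqrt(2)*t^2 - 2*t^2 - 3*t + 4*sqrt(2)*t + 6*sqrt(2)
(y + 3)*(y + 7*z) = y^2 + 7*y*z + 3*y + 21*z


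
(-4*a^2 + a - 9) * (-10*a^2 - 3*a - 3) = 40*a^4 + 2*a^3 + 99*a^2 + 24*a + 27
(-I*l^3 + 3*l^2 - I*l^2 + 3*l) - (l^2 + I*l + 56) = -I*l^3 + 2*l^2 - I*l^2 + 3*l - I*l - 56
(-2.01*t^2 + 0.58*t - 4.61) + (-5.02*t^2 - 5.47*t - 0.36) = -7.03*t^2 - 4.89*t - 4.97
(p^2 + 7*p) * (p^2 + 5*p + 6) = p^4 + 12*p^3 + 41*p^2 + 42*p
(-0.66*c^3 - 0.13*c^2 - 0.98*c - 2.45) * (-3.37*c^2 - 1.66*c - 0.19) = 2.2242*c^5 + 1.5337*c^4 + 3.6438*c^3 + 9.908*c^2 + 4.2532*c + 0.4655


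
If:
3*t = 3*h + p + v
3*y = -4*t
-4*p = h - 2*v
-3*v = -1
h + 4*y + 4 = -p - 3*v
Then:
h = 154/149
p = -41/447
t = 166/149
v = 1/3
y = -664/447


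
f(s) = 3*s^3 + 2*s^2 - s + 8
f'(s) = 9*s^2 + 4*s - 1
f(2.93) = 97.70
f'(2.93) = 87.98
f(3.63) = 174.22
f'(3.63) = 132.11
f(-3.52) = -94.54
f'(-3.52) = 96.43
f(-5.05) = -322.31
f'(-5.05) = 208.32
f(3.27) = 131.01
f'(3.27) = 108.32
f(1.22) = 15.20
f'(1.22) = 17.28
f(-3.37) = -80.73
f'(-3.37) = 87.73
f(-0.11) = 8.13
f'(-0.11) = -1.33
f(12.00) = 5468.00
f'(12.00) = 1343.00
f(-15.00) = -9652.00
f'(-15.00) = 1964.00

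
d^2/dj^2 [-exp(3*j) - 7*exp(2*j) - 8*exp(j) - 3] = (-9*exp(2*j) - 28*exp(j) - 8)*exp(j)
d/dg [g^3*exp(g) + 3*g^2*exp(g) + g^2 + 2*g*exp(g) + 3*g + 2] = g^3*exp(g) + 6*g^2*exp(g) + 8*g*exp(g) + 2*g + 2*exp(g) + 3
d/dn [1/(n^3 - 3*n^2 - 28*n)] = (-3*n^2 + 6*n + 28)/(n^2*(-n^2 + 3*n + 28)^2)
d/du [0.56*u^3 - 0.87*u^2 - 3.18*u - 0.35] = 1.68*u^2 - 1.74*u - 3.18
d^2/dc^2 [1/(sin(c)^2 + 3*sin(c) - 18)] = (-4*sin(c)^4 - 9*sin(c)^3 - 75*sin(c)^2 - 36*sin(c) + 54)/(sin(c)^2 + 3*sin(c) - 18)^3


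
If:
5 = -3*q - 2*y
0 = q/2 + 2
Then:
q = -4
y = 7/2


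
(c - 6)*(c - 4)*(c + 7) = c^3 - 3*c^2 - 46*c + 168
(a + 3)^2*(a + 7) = a^3 + 13*a^2 + 51*a + 63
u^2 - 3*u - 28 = (u - 7)*(u + 4)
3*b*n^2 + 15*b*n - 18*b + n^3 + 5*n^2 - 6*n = (3*b + n)*(n - 1)*(n + 6)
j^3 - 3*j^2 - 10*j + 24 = (j - 4)*(j - 2)*(j + 3)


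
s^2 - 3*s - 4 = (s - 4)*(s + 1)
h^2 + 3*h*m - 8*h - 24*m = (h - 8)*(h + 3*m)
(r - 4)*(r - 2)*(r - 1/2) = r^3 - 13*r^2/2 + 11*r - 4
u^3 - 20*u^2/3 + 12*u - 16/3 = (u - 4)*(u - 2)*(u - 2/3)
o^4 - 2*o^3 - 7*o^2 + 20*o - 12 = (o - 2)^2*(o - 1)*(o + 3)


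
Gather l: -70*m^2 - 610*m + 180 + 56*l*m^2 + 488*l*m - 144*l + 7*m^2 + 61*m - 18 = l*(56*m^2 + 488*m - 144) - 63*m^2 - 549*m + 162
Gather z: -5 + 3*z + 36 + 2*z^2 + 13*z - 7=2*z^2 + 16*z + 24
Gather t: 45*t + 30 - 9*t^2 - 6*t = -9*t^2 + 39*t + 30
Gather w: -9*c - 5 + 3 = -9*c - 2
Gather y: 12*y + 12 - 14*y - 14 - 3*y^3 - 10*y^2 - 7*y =-3*y^3 - 10*y^2 - 9*y - 2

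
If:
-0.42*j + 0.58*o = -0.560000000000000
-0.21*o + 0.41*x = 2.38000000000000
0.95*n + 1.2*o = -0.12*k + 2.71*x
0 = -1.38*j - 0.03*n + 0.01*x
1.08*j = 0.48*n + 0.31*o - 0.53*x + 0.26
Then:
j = -0.09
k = 83.92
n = 5.76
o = -1.03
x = 5.28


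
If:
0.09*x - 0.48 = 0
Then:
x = 5.33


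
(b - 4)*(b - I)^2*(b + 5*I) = b^4 - 4*b^3 + 3*I*b^3 + 9*b^2 - 12*I*b^2 - 36*b - 5*I*b + 20*I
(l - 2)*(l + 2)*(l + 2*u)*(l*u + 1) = l^4*u + 2*l^3*u^2 + l^3 - 2*l^2*u - 8*l*u^2 - 4*l - 8*u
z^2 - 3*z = z*(z - 3)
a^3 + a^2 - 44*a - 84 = (a - 7)*(a + 2)*(a + 6)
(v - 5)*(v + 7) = v^2 + 2*v - 35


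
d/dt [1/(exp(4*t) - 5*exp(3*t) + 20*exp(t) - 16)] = (-4*exp(3*t) + 15*exp(2*t) - 20)*exp(t)/(exp(4*t) - 5*exp(3*t) + 20*exp(t) - 16)^2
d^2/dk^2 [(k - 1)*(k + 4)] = 2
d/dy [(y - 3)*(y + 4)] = 2*y + 1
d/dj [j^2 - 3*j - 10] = 2*j - 3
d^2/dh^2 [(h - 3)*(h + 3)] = 2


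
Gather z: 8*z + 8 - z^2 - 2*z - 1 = -z^2 + 6*z + 7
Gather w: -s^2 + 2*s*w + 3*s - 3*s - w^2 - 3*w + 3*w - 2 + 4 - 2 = -s^2 + 2*s*w - w^2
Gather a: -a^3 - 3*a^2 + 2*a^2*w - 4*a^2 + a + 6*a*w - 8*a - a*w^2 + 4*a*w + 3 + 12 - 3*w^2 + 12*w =-a^3 + a^2*(2*w - 7) + a*(-w^2 + 10*w - 7) - 3*w^2 + 12*w + 15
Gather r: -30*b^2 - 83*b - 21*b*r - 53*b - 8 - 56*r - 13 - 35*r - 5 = -30*b^2 - 136*b + r*(-21*b - 91) - 26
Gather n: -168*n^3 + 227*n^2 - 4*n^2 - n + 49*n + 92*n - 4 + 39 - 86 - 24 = -168*n^3 + 223*n^2 + 140*n - 75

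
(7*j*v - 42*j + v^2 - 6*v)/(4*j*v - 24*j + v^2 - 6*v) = (7*j + v)/(4*j + v)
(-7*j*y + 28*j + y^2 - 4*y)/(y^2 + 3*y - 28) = (-7*j + y)/(y + 7)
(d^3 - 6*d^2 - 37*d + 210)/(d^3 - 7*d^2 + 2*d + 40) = (d^2 - d - 42)/(d^2 - 2*d - 8)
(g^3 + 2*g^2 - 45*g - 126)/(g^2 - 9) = (g^2 - g - 42)/(g - 3)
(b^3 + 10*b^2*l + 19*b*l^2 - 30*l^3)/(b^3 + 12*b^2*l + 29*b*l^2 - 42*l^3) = (b + 5*l)/(b + 7*l)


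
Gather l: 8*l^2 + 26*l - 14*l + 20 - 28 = 8*l^2 + 12*l - 8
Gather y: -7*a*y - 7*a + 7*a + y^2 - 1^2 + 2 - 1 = -7*a*y + y^2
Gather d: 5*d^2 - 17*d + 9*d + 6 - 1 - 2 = 5*d^2 - 8*d + 3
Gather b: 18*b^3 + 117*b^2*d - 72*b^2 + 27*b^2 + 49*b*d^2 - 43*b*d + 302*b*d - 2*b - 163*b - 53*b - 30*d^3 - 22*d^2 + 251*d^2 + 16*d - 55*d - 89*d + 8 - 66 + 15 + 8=18*b^3 + b^2*(117*d - 45) + b*(49*d^2 + 259*d - 218) - 30*d^3 + 229*d^2 - 128*d - 35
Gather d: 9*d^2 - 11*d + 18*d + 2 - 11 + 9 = 9*d^2 + 7*d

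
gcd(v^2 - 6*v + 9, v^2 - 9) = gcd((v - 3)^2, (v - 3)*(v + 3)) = v - 3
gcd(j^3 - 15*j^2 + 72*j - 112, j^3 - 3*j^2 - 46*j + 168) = j - 4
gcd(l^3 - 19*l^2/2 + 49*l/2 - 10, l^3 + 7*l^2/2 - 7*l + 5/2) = l - 1/2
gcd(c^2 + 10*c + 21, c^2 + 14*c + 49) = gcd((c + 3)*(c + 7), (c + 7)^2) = c + 7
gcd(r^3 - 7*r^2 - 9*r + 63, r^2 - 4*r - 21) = r^2 - 4*r - 21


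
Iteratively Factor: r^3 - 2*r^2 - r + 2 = (r - 1)*(r^2 - r - 2) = (r - 2)*(r - 1)*(r + 1)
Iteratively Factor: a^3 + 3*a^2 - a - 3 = (a + 1)*(a^2 + 2*a - 3) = (a + 1)*(a + 3)*(a - 1)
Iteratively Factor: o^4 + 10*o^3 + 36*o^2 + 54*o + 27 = (o + 3)*(o^3 + 7*o^2 + 15*o + 9) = (o + 1)*(o + 3)*(o^2 + 6*o + 9) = (o + 1)*(o + 3)^2*(o + 3)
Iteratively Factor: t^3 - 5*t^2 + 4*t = (t)*(t^2 - 5*t + 4) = t*(t - 4)*(t - 1)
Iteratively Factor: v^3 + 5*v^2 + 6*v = (v)*(v^2 + 5*v + 6) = v*(v + 3)*(v + 2)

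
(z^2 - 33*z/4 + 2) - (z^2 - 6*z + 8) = -9*z/4 - 6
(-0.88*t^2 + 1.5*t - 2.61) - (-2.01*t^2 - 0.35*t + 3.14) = 1.13*t^2 + 1.85*t - 5.75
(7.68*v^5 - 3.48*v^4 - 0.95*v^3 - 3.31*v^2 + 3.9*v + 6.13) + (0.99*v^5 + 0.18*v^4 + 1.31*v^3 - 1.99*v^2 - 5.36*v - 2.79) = 8.67*v^5 - 3.3*v^4 + 0.36*v^3 - 5.3*v^2 - 1.46*v + 3.34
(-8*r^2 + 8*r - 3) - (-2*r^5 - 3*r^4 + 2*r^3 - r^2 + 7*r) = 2*r^5 + 3*r^4 - 2*r^3 - 7*r^2 + r - 3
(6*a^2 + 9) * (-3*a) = -18*a^3 - 27*a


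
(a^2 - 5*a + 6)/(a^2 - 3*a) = (a - 2)/a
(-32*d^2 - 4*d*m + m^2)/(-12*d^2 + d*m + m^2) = (8*d - m)/(3*d - m)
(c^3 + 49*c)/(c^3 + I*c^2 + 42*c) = (c - 7*I)/(c - 6*I)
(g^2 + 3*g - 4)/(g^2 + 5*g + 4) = (g - 1)/(g + 1)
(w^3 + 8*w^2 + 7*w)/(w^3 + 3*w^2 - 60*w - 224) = w*(w + 1)/(w^2 - 4*w - 32)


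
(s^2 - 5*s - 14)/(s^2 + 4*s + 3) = (s^2 - 5*s - 14)/(s^2 + 4*s + 3)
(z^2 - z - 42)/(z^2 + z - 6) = (z^2 - z - 42)/(z^2 + z - 6)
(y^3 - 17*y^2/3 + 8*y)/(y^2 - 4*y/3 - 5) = y*(3*y - 8)/(3*y + 5)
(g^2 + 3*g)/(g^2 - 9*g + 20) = g*(g + 3)/(g^2 - 9*g + 20)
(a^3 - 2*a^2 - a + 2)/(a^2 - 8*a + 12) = (a^2 - 1)/(a - 6)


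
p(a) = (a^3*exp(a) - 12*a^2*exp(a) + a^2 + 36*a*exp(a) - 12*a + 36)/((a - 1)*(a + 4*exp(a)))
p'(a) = (a^3*exp(a) - 9*a^2*exp(a) + 12*a*exp(a) + 2*a + 36*exp(a) - 12)/((a - 1)*(a + 4*exp(a))) + (-4*exp(a) - 1)*(a^3*exp(a) - 12*a^2*exp(a) + a^2 + 36*a*exp(a) - 12*a + 36)/((a - 1)*(a + 4*exp(a))^2) - (a^3*exp(a) - 12*a^2*exp(a) + a^2 + 36*a*exp(a) - 12*a + 36)/((a - 1)^2*(a + 4*exp(a))) = ((a - 1)*(a + 4*exp(a))*(a^3*exp(a) - 9*a^2*exp(a) + 12*a*exp(a) + 2*a + 36*exp(a) - 12) - (a - 1)*(4*exp(a) + 1)*(a^3*exp(a) - 12*a^2*exp(a) + a^2 + 36*a*exp(a) - 12*a + 36) + (a + 4*exp(a))*(-a^3*exp(a) + 12*a^2*exp(a) - a^2 - 36*a*exp(a) + 12*a - 36))/((a - 1)^2*(a + 4*exp(a))^2)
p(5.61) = 0.05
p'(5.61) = -0.24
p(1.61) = 13.23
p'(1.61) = -21.50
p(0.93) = -111.38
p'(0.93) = -1597.43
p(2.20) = 6.55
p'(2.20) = -6.18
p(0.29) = -11.31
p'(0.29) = -13.28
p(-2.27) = 8.62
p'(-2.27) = 5.64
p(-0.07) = -8.80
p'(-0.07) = -2.11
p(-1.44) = 30.36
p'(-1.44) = 119.60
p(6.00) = 0.00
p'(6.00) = 0.00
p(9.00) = 2.53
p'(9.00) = 1.65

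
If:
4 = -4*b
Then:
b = -1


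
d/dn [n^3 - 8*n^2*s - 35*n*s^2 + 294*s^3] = 3*n^2 - 16*n*s - 35*s^2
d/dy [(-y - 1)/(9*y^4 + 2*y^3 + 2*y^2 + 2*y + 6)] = (27*y^4 + 40*y^3 + 8*y^2 + 4*y - 4)/(81*y^8 + 36*y^7 + 40*y^6 + 44*y^5 + 120*y^4 + 32*y^3 + 28*y^2 + 24*y + 36)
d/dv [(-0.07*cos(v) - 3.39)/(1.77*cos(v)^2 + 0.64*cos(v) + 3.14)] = (0.1239*sin(v)^2 - 12.0006*cos(v) - 2.0737)*sin(v)/(1.77*cos(v)^2 + 0.64*cos(v) + 3.14)^2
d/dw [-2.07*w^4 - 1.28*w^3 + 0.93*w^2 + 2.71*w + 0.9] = -8.28*w^3 - 3.84*w^2 + 1.86*w + 2.71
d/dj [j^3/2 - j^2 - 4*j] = 3*j^2/2 - 2*j - 4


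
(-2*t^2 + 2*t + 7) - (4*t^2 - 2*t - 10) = -6*t^2 + 4*t + 17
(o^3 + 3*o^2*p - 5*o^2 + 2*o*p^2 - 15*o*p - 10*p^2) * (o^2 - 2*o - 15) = o^5 + 3*o^4*p - 7*o^4 + 2*o^3*p^2 - 21*o^3*p - 5*o^3 - 14*o^2*p^2 - 15*o^2*p + 75*o^2 - 10*o*p^2 + 225*o*p + 150*p^2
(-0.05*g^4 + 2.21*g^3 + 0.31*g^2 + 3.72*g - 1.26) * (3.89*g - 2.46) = -0.1945*g^5 + 8.7199*g^4 - 4.2307*g^3 + 13.7082*g^2 - 14.0526*g + 3.0996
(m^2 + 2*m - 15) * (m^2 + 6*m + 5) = m^4 + 8*m^3 + 2*m^2 - 80*m - 75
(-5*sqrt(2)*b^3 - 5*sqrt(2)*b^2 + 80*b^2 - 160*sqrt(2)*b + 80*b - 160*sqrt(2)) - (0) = -5*sqrt(2)*b^3 - 5*sqrt(2)*b^2 + 80*b^2 - 160*sqrt(2)*b + 80*b - 160*sqrt(2)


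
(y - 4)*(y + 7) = y^2 + 3*y - 28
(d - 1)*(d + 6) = d^2 + 5*d - 6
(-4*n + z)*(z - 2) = -4*n*z + 8*n + z^2 - 2*z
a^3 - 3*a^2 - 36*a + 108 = (a - 6)*(a - 3)*(a + 6)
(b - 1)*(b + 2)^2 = b^3 + 3*b^2 - 4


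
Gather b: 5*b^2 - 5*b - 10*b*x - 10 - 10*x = 5*b^2 + b*(-10*x - 5) - 10*x - 10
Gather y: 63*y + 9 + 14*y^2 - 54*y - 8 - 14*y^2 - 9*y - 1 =0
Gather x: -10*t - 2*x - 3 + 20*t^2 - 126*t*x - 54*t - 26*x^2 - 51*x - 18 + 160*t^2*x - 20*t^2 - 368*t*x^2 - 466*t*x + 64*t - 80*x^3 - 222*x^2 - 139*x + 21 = -80*x^3 + x^2*(-368*t - 248) + x*(160*t^2 - 592*t - 192)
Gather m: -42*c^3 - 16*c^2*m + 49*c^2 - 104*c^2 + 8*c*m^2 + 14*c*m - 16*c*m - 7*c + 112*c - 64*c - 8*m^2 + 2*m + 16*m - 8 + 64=-42*c^3 - 55*c^2 + 41*c + m^2*(8*c - 8) + m*(-16*c^2 - 2*c + 18) + 56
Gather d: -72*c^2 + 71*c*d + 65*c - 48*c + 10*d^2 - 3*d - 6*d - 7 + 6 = -72*c^2 + 17*c + 10*d^2 + d*(71*c - 9) - 1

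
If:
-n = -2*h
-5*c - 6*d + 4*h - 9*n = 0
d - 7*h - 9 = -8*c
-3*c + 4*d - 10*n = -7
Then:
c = 247/202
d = -1551/1616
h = -41/1616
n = -41/808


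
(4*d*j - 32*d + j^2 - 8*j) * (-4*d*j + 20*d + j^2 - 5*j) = -16*d^2*j^2 + 208*d^2*j - 640*d^2 + j^4 - 13*j^3 + 40*j^2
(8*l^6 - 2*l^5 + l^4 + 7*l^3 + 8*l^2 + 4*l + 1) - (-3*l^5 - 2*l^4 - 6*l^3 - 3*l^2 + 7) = 8*l^6 + l^5 + 3*l^4 + 13*l^3 + 11*l^2 + 4*l - 6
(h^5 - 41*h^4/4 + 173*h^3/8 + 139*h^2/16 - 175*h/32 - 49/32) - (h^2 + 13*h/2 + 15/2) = h^5 - 41*h^4/4 + 173*h^3/8 + 123*h^2/16 - 383*h/32 - 289/32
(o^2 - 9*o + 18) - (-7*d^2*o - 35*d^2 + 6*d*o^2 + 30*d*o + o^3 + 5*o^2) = 7*d^2*o + 35*d^2 - 6*d*o^2 - 30*d*o - o^3 - 4*o^2 - 9*o + 18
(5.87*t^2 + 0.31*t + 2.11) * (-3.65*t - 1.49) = -21.4255*t^3 - 9.8778*t^2 - 8.1634*t - 3.1439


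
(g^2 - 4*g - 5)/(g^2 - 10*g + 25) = (g + 1)/(g - 5)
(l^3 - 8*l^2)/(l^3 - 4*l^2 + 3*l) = l*(l - 8)/(l^2 - 4*l + 3)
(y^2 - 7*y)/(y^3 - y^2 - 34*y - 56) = y/(y^2 + 6*y + 8)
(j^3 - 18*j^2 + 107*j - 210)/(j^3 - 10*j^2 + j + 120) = (j^2 - 13*j + 42)/(j^2 - 5*j - 24)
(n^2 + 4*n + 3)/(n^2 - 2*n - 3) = (n + 3)/(n - 3)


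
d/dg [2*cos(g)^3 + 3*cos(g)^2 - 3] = -6*(cos(g) + 1)*sin(g)*cos(g)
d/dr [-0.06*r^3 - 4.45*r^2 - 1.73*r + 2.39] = -0.18*r^2 - 8.9*r - 1.73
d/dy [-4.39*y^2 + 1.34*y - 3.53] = 1.34 - 8.78*y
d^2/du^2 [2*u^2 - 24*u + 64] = 4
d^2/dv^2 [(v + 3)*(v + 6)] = 2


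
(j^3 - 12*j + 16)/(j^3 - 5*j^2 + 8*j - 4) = (j + 4)/(j - 1)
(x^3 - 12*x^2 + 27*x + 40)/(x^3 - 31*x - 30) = (x^2 - 13*x + 40)/(x^2 - x - 30)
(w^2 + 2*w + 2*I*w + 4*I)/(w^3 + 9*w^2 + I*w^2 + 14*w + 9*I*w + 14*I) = (w + 2*I)/(w^2 + w*(7 + I) + 7*I)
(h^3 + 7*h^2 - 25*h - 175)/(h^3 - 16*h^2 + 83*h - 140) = (h^2 + 12*h + 35)/(h^2 - 11*h + 28)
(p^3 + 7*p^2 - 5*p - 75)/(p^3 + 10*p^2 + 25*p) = (p - 3)/p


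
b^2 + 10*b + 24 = (b + 4)*(b + 6)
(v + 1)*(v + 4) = v^2 + 5*v + 4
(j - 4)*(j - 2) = j^2 - 6*j + 8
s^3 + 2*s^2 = s^2*(s + 2)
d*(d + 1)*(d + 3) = d^3 + 4*d^2 + 3*d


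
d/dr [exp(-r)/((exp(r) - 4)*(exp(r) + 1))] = (-3*exp(2*r) + 6*exp(r) + 4)*exp(-r)/(exp(4*r) - 6*exp(3*r) + exp(2*r) + 24*exp(r) + 16)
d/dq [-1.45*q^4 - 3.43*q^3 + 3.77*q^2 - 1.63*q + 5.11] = -5.8*q^3 - 10.29*q^2 + 7.54*q - 1.63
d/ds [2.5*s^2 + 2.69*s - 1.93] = 5.0*s + 2.69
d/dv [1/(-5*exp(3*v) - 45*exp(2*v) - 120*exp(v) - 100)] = 3*(exp(2*v) + 6*exp(v) + 8)*exp(v)/(5*(exp(3*v) + 9*exp(2*v) + 24*exp(v) + 20)^2)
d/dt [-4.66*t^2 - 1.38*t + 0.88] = -9.32*t - 1.38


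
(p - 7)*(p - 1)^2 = p^3 - 9*p^2 + 15*p - 7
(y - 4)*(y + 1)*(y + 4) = y^3 + y^2 - 16*y - 16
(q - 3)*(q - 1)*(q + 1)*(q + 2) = q^4 - q^3 - 7*q^2 + q + 6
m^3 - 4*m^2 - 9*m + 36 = (m - 4)*(m - 3)*(m + 3)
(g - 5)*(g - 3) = g^2 - 8*g + 15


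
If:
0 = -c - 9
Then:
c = -9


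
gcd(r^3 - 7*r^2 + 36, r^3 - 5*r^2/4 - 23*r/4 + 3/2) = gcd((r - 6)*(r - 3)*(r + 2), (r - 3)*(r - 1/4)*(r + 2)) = r^2 - r - 6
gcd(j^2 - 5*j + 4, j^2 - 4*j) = j - 4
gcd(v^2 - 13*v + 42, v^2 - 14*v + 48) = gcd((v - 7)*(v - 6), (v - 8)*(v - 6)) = v - 6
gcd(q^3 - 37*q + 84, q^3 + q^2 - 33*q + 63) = q^2 + 4*q - 21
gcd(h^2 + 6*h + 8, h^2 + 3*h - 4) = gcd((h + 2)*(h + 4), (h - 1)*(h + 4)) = h + 4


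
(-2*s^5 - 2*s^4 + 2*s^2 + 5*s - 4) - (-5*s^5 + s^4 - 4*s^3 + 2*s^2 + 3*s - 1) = 3*s^5 - 3*s^4 + 4*s^3 + 2*s - 3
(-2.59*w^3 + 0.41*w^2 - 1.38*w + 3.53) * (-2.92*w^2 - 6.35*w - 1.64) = 7.5628*w^5 + 15.2493*w^4 + 5.6737*w^3 - 2.217*w^2 - 20.1523*w - 5.7892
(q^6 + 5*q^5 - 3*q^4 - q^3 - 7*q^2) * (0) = 0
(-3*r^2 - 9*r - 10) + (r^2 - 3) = -2*r^2 - 9*r - 13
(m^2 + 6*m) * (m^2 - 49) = m^4 + 6*m^3 - 49*m^2 - 294*m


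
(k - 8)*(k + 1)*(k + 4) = k^3 - 3*k^2 - 36*k - 32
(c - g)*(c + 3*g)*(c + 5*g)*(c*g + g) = c^4*g + 7*c^3*g^2 + c^3*g + 7*c^2*g^3 + 7*c^2*g^2 - 15*c*g^4 + 7*c*g^3 - 15*g^4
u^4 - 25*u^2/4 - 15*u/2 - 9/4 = (u - 3)*(u + 1/2)*(u + 1)*(u + 3/2)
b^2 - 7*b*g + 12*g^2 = (b - 4*g)*(b - 3*g)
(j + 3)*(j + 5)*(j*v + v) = j^3*v + 9*j^2*v + 23*j*v + 15*v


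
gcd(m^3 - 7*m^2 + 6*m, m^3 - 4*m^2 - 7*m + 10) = m - 1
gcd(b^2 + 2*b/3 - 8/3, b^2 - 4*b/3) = b - 4/3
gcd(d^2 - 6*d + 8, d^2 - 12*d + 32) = d - 4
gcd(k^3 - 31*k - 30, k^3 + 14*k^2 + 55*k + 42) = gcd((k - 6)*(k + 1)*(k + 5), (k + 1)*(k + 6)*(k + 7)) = k + 1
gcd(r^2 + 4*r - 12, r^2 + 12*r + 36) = r + 6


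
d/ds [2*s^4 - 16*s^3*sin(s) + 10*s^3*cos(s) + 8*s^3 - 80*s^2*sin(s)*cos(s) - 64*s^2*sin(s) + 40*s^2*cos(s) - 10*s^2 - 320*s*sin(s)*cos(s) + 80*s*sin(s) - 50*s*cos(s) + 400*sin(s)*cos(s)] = -10*s^3*sin(s) - 16*s^3*cos(s) + 8*s^3 - 88*s^2*sin(s) - 34*s^2*cos(s) - 80*s^2*cos(2*s) + 24*s^2 - 78*s*sin(s) - 80*s*sin(2*s) + 160*s*cos(s) - 320*s*cos(2*s) - 20*s + 80*sin(s) - 160*sin(2*s) - 50*cos(s) + 400*cos(2*s)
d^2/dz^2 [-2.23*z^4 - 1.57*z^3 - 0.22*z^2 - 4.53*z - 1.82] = -26.76*z^2 - 9.42*z - 0.44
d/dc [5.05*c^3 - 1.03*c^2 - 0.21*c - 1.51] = 15.15*c^2 - 2.06*c - 0.21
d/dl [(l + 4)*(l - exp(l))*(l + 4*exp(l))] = (1 - exp(l))*(l + 4)*(l + 4*exp(l)) + (l + 4)*(l - exp(l))*(4*exp(l) + 1) + (l - exp(l))*(l + 4*exp(l))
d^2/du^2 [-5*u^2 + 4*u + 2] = -10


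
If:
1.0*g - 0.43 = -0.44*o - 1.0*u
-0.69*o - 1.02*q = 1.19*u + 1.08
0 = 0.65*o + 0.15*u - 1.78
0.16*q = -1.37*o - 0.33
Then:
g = -7.57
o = 0.99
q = -10.56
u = 7.57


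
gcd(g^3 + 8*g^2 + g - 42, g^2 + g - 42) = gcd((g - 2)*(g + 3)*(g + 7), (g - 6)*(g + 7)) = g + 7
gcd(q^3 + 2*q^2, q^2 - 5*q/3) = q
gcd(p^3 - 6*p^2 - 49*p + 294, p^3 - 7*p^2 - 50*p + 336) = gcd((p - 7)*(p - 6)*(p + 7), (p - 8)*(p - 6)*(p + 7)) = p^2 + p - 42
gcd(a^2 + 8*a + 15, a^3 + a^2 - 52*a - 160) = a + 5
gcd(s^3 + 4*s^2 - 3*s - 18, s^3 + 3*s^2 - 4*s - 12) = s^2 + s - 6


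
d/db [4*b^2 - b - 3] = 8*b - 1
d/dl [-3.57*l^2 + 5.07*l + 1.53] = 5.07 - 7.14*l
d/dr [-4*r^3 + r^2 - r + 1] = -12*r^2 + 2*r - 1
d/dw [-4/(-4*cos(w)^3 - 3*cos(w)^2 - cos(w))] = 4*(12*sin(w) + sin(w)/cos(w)^2 + 6*tan(w))/(-4*sin(w)^2 + 3*cos(w) + 5)^2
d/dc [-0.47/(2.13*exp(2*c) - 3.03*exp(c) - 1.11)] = (2.0022*exp(c) - 1.4241)*exp(c)/(-2.13*exp(2*c) + 3.03*exp(c) + 1.11)^2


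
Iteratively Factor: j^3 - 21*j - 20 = (j + 4)*(j^2 - 4*j - 5) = (j + 1)*(j + 4)*(j - 5)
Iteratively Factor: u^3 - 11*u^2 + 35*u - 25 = (u - 5)*(u^2 - 6*u + 5) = (u - 5)^2*(u - 1)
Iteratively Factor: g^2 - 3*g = (g - 3)*(g)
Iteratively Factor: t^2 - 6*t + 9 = (t - 3)*(t - 3)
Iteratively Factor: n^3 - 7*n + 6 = (n - 1)*(n^2 + n - 6) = (n - 1)*(n + 3)*(n - 2)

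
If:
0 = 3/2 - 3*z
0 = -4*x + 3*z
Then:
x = 3/8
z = 1/2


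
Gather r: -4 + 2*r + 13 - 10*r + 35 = 44 - 8*r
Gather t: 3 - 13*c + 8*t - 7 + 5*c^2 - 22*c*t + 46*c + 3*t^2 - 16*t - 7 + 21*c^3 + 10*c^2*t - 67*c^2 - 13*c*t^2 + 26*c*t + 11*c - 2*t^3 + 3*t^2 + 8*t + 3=21*c^3 - 62*c^2 + 44*c - 2*t^3 + t^2*(6 - 13*c) + t*(10*c^2 + 4*c) - 8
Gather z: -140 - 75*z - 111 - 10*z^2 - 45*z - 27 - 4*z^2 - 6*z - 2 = -14*z^2 - 126*z - 280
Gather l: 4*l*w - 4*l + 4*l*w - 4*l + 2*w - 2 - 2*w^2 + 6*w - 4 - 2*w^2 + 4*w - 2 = l*(8*w - 8) - 4*w^2 + 12*w - 8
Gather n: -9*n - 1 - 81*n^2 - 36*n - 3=-81*n^2 - 45*n - 4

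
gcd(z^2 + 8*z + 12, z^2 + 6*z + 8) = z + 2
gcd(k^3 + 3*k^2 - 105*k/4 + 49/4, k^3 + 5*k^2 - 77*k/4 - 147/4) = k^2 + 7*k/2 - 49/2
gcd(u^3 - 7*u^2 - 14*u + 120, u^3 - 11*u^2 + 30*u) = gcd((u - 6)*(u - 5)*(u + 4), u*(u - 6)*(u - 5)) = u^2 - 11*u + 30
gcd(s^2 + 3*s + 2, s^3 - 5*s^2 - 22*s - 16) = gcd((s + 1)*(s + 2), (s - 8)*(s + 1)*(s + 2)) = s^2 + 3*s + 2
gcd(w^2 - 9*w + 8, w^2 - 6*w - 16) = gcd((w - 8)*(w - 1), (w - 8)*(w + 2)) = w - 8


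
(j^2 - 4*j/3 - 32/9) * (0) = 0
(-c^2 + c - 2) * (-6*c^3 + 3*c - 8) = 6*c^5 - 6*c^4 + 9*c^3 + 11*c^2 - 14*c + 16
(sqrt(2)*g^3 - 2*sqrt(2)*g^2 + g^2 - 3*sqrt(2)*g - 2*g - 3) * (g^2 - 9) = sqrt(2)*g^5 - 2*sqrt(2)*g^4 + g^4 - 12*sqrt(2)*g^3 - 2*g^3 - 12*g^2 + 18*sqrt(2)*g^2 + 18*g + 27*sqrt(2)*g + 27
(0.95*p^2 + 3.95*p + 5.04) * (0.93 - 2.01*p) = -1.9095*p^3 - 7.056*p^2 - 6.4569*p + 4.6872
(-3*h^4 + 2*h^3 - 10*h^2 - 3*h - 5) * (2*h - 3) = -6*h^5 + 13*h^4 - 26*h^3 + 24*h^2 - h + 15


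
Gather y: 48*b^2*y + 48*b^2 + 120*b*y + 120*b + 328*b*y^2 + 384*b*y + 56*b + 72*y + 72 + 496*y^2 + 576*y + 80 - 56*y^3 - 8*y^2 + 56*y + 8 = 48*b^2 + 176*b - 56*y^3 + y^2*(328*b + 488) + y*(48*b^2 + 504*b + 704) + 160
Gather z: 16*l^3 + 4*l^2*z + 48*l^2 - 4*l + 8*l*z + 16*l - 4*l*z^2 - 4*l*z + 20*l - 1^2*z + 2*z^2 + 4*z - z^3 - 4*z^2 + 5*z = 16*l^3 + 48*l^2 + 32*l - z^3 + z^2*(-4*l - 2) + z*(4*l^2 + 4*l + 8)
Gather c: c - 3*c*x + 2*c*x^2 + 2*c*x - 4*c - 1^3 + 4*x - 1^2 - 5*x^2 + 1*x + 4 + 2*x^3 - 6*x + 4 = c*(2*x^2 - x - 3) + 2*x^3 - 5*x^2 - x + 6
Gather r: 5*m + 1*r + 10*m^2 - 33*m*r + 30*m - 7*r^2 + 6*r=10*m^2 + 35*m - 7*r^2 + r*(7 - 33*m)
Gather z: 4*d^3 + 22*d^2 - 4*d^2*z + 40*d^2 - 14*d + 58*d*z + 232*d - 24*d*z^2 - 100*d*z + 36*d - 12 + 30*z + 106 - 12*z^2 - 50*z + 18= 4*d^3 + 62*d^2 + 254*d + z^2*(-24*d - 12) + z*(-4*d^2 - 42*d - 20) + 112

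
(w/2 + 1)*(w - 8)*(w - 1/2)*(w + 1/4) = w^4/2 - 25*w^3/8 - 117*w^2/16 + 19*w/8 + 1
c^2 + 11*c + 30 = (c + 5)*(c + 6)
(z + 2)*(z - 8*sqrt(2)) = z^2 - 8*sqrt(2)*z + 2*z - 16*sqrt(2)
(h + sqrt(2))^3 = h^3 + 3*sqrt(2)*h^2 + 6*h + 2*sqrt(2)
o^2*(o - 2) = o^3 - 2*o^2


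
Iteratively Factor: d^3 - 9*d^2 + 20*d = (d)*(d^2 - 9*d + 20) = d*(d - 4)*(d - 5)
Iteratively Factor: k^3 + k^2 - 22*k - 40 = (k - 5)*(k^2 + 6*k + 8) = (k - 5)*(k + 2)*(k + 4)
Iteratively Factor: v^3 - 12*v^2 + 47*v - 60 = (v - 5)*(v^2 - 7*v + 12) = (v - 5)*(v - 3)*(v - 4)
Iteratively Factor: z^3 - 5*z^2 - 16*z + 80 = (z - 4)*(z^2 - z - 20) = (z - 5)*(z - 4)*(z + 4)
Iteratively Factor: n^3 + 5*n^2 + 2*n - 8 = (n - 1)*(n^2 + 6*n + 8) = (n - 1)*(n + 2)*(n + 4)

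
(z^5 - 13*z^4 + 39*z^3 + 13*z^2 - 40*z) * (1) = z^5 - 13*z^4 + 39*z^3 + 13*z^2 - 40*z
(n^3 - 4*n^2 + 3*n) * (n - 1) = n^4 - 5*n^3 + 7*n^2 - 3*n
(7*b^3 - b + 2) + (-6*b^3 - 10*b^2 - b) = b^3 - 10*b^2 - 2*b + 2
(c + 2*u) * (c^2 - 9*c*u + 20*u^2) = c^3 - 7*c^2*u + 2*c*u^2 + 40*u^3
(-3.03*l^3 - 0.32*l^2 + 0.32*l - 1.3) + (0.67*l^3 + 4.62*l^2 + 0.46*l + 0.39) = -2.36*l^3 + 4.3*l^2 + 0.78*l - 0.91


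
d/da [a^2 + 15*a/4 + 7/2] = 2*a + 15/4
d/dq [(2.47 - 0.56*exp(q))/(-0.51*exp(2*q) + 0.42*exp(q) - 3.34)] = (-0.2856*exp(2*q) + 2.5194*exp(q) + 0.833)*exp(q)/(0.2601*exp(4*q) - 0.4284*exp(3*q) + 3.5832*exp(2*q) - 2.8056*exp(q) + 11.1556)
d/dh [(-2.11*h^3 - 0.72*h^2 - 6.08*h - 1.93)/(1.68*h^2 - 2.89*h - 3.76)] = (-3.5448*h^4 + 12.1958*h^3 + 36.096*h^2 + 11.8992*h + 17.2831)/(2.8224*h^4 - 9.7104*h^3 - 4.2815*h^2 + 21.7328*h + 14.1376)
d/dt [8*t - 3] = 8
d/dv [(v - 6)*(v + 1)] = 2*v - 5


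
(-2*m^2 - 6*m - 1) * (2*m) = -4*m^3 - 12*m^2 - 2*m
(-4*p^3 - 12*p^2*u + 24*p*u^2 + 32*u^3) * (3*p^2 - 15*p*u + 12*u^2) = -12*p^5 + 24*p^4*u + 204*p^3*u^2 - 408*p^2*u^3 - 192*p*u^4 + 384*u^5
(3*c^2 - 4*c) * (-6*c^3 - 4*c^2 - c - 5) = -18*c^5 + 12*c^4 + 13*c^3 - 11*c^2 + 20*c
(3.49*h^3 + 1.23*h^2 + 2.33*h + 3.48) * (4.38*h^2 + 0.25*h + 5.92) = 15.2862*h^5 + 6.2599*h^4 + 31.1737*h^3 + 23.1065*h^2 + 14.6636*h + 20.6016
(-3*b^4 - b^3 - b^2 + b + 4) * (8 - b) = 3*b^5 - 23*b^4 - 7*b^3 - 9*b^2 + 4*b + 32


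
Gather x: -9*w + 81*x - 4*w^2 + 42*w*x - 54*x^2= -4*w^2 - 9*w - 54*x^2 + x*(42*w + 81)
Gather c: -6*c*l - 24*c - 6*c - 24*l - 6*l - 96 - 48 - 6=c*(-6*l - 30) - 30*l - 150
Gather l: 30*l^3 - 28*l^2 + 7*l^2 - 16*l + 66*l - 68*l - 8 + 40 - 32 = 30*l^3 - 21*l^2 - 18*l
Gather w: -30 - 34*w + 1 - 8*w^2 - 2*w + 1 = -8*w^2 - 36*w - 28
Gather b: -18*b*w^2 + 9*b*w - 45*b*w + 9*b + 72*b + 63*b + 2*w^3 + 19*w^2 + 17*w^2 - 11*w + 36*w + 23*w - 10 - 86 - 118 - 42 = b*(-18*w^2 - 36*w + 144) + 2*w^3 + 36*w^2 + 48*w - 256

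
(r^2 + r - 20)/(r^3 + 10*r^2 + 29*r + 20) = (r - 4)/(r^2 + 5*r + 4)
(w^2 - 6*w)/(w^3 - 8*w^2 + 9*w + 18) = w/(w^2 - 2*w - 3)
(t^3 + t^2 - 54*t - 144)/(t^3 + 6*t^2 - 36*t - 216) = (t^2 - 5*t - 24)/(t^2 - 36)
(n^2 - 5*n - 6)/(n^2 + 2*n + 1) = (n - 6)/(n + 1)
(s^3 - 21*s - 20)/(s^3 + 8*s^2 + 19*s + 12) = (s - 5)/(s + 3)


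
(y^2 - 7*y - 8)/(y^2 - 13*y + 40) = (y + 1)/(y - 5)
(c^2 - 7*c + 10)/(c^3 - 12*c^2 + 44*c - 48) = (c - 5)/(c^2 - 10*c + 24)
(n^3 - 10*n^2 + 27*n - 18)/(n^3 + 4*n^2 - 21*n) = (n^2 - 7*n + 6)/(n*(n + 7))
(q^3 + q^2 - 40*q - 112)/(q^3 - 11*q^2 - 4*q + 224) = (q + 4)/(q - 8)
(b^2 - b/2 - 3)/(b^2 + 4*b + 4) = (b^2 - b/2 - 3)/(b^2 + 4*b + 4)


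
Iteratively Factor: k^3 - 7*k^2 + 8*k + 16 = (k - 4)*(k^2 - 3*k - 4) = (k - 4)*(k + 1)*(k - 4)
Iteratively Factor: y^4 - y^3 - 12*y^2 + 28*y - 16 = (y - 2)*(y^3 + y^2 - 10*y + 8) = (y - 2)*(y + 4)*(y^2 - 3*y + 2) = (y - 2)*(y - 1)*(y + 4)*(y - 2)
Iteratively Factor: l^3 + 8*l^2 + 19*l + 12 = (l + 3)*(l^2 + 5*l + 4) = (l + 3)*(l + 4)*(l + 1)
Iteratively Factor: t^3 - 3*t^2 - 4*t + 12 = (t + 2)*(t^2 - 5*t + 6) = (t - 3)*(t + 2)*(t - 2)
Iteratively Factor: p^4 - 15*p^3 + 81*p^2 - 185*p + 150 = (p - 5)*(p^3 - 10*p^2 + 31*p - 30) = (p - 5)*(p - 2)*(p^2 - 8*p + 15) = (p - 5)^2*(p - 2)*(p - 3)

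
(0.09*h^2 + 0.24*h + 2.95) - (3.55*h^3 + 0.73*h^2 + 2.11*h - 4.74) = -3.55*h^3 - 0.64*h^2 - 1.87*h + 7.69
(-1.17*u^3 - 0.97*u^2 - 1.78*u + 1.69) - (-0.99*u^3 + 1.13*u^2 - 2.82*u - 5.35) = -0.18*u^3 - 2.1*u^2 + 1.04*u + 7.04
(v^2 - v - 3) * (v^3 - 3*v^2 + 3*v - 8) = v^5 - 4*v^4 + 3*v^3 - 2*v^2 - v + 24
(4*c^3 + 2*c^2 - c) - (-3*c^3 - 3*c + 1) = 7*c^3 + 2*c^2 + 2*c - 1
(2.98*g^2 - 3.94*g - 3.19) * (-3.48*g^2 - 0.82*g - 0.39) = -10.3704*g^4 + 11.2676*g^3 + 13.1698*g^2 + 4.1524*g + 1.2441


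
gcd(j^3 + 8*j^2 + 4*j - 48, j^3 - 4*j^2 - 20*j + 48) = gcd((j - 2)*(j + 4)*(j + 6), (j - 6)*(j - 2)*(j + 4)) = j^2 + 2*j - 8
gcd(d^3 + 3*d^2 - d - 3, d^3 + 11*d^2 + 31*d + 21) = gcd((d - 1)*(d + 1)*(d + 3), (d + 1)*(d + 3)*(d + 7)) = d^2 + 4*d + 3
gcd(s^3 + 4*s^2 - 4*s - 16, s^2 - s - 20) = s + 4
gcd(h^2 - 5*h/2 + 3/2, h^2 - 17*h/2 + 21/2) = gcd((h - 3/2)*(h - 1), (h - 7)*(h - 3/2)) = h - 3/2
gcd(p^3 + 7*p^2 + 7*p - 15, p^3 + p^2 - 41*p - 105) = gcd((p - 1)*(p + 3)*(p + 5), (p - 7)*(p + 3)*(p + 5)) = p^2 + 8*p + 15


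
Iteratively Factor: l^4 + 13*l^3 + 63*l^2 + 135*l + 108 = (l + 3)*(l^3 + 10*l^2 + 33*l + 36) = (l + 3)^2*(l^2 + 7*l + 12) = (l + 3)^2*(l + 4)*(l + 3)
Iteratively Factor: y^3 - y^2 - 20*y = (y + 4)*(y^2 - 5*y) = (y - 5)*(y + 4)*(y)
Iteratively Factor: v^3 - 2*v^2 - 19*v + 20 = (v + 4)*(v^2 - 6*v + 5) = (v - 5)*(v + 4)*(v - 1)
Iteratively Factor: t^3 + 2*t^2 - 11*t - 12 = (t + 1)*(t^2 + t - 12) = (t + 1)*(t + 4)*(t - 3)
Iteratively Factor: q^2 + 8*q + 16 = (q + 4)*(q + 4)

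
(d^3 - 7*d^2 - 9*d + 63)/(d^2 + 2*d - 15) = (d^2 - 4*d - 21)/(d + 5)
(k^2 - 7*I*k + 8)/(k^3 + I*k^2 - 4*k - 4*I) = (k - 8*I)/(k^2 - 4)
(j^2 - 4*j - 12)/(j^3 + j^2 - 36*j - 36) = (j + 2)/(j^2 + 7*j + 6)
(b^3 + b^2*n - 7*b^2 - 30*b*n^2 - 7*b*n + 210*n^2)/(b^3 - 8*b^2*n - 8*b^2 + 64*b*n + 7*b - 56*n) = (b^2 + b*n - 30*n^2)/(b^2 - 8*b*n - b + 8*n)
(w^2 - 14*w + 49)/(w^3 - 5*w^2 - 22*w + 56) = (w - 7)/(w^2 + 2*w - 8)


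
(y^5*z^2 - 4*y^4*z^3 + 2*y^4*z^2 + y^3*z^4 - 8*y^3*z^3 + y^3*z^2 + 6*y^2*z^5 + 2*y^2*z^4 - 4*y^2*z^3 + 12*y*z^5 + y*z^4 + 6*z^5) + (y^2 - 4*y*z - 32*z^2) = y^5*z^2 - 4*y^4*z^3 + 2*y^4*z^2 + y^3*z^4 - 8*y^3*z^3 + y^3*z^2 + 6*y^2*z^5 + 2*y^2*z^4 - 4*y^2*z^3 + y^2 + 12*y*z^5 + y*z^4 - 4*y*z + 6*z^5 - 32*z^2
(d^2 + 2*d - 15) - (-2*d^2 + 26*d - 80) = 3*d^2 - 24*d + 65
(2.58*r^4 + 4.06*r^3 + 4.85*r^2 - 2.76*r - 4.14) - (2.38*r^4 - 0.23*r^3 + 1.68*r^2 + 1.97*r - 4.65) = 0.2*r^4 + 4.29*r^3 + 3.17*r^2 - 4.73*r + 0.510000000000001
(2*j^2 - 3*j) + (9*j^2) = 11*j^2 - 3*j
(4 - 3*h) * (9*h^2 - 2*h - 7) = -27*h^3 + 42*h^2 + 13*h - 28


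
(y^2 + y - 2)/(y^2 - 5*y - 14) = (y - 1)/(y - 7)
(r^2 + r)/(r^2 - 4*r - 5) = r/(r - 5)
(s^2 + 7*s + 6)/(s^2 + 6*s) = (s + 1)/s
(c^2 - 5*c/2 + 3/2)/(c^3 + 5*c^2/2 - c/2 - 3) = (2*c - 3)/(2*c^2 + 7*c + 6)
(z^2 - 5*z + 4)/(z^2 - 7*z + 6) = (z - 4)/(z - 6)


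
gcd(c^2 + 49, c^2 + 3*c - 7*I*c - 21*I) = c - 7*I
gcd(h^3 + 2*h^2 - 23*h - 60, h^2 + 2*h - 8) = h + 4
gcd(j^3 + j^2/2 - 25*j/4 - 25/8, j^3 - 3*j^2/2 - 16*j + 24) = 1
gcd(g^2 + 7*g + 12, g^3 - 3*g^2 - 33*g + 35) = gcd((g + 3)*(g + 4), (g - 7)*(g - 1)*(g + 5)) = 1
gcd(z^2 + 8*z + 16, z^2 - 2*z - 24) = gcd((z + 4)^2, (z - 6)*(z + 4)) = z + 4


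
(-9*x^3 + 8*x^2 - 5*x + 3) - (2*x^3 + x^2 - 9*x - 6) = -11*x^3 + 7*x^2 + 4*x + 9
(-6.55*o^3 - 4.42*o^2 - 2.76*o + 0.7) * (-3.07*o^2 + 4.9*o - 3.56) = 20.1085*o^5 - 18.5256*o^4 + 10.1332*o^3 + 0.062200000000002*o^2 + 13.2556*o - 2.492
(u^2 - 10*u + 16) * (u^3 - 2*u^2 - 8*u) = u^5 - 12*u^4 + 28*u^3 + 48*u^2 - 128*u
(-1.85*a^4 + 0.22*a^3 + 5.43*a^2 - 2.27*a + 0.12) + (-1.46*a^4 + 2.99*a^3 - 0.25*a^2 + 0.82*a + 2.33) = -3.31*a^4 + 3.21*a^3 + 5.18*a^2 - 1.45*a + 2.45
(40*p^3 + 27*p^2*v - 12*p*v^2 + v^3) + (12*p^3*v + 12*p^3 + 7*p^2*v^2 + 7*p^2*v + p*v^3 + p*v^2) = 12*p^3*v + 52*p^3 + 7*p^2*v^2 + 34*p^2*v + p*v^3 - 11*p*v^2 + v^3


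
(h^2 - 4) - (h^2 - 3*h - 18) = 3*h + 14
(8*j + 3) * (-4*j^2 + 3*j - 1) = -32*j^3 + 12*j^2 + j - 3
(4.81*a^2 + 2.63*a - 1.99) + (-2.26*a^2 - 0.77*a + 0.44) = 2.55*a^2 + 1.86*a - 1.55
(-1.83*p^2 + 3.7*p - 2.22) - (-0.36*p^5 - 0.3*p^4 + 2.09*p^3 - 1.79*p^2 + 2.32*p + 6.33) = 0.36*p^5 + 0.3*p^4 - 2.09*p^3 - 0.04*p^2 + 1.38*p - 8.55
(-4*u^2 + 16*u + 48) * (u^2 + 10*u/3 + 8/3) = -4*u^4 + 8*u^3/3 + 272*u^2/3 + 608*u/3 + 128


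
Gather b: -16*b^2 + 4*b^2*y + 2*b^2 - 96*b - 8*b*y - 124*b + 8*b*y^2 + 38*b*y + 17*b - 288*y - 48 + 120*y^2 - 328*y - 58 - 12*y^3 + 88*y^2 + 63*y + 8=b^2*(4*y - 14) + b*(8*y^2 + 30*y - 203) - 12*y^3 + 208*y^2 - 553*y - 98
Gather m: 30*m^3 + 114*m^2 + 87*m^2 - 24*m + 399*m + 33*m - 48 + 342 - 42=30*m^3 + 201*m^2 + 408*m + 252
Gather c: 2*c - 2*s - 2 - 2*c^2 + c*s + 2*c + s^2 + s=-2*c^2 + c*(s + 4) + s^2 - s - 2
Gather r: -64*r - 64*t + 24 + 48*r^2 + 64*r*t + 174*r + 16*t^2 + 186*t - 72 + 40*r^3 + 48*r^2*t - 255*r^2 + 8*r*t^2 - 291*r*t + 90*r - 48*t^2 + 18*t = 40*r^3 + r^2*(48*t - 207) + r*(8*t^2 - 227*t + 200) - 32*t^2 + 140*t - 48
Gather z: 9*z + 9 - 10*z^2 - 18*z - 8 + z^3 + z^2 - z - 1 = z^3 - 9*z^2 - 10*z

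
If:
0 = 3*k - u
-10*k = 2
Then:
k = -1/5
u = -3/5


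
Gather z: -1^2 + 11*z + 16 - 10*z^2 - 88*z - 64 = -10*z^2 - 77*z - 49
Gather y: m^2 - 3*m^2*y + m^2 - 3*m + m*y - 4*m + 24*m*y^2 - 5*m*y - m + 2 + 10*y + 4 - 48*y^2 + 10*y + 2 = 2*m^2 - 8*m + y^2*(24*m - 48) + y*(-3*m^2 - 4*m + 20) + 8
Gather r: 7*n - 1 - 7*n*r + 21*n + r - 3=28*n + r*(1 - 7*n) - 4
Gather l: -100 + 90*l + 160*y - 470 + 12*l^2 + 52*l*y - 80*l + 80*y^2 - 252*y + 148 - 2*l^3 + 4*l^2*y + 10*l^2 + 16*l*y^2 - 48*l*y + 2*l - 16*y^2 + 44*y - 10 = -2*l^3 + l^2*(4*y + 22) + l*(16*y^2 + 4*y + 12) + 64*y^2 - 48*y - 432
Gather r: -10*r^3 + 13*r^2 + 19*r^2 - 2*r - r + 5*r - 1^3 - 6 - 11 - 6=-10*r^3 + 32*r^2 + 2*r - 24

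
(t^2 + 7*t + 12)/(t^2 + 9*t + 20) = (t + 3)/(t + 5)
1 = 1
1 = 1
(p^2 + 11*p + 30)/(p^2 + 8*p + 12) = (p + 5)/(p + 2)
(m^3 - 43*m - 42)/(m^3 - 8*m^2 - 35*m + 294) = (m + 1)/(m - 7)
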